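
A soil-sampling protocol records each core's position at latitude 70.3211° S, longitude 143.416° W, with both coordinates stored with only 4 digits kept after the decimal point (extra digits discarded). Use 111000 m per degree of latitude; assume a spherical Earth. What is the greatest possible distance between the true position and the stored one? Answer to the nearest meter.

Truncating at 4 decimal places can drop up to a full unit in the last place, so each coordinate may be off by as much as 0.0001°.
Latitude error → 0.0001 × 111000 = 11.1 m along the meridian.
Longitude error → 0.0001 × 111000 × cos 70.3211° = 0.0001 × 111000 × 0.3367 ≈ 3.73791 m.
Combining orthogonally: (11.1² + 3.73791²)^½ ≈ 11.7125 m.

12 meters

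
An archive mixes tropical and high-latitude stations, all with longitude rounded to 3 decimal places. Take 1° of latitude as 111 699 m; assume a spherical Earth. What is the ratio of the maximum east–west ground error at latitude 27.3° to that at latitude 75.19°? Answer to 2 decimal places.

3.48

Rounding to 3 decimal places leaves the longitude within ±0.0005° of the true value.
At 27.3°: 0.0005° × 111699 × cos 27.3° = 0.0005 × 111699 × 0.8886 ≈ 49.629 m.
At 75.19°: 0.0005° × 111699 × cos 75.19° = 0.0005 × 111699 × 0.2556 ≈ 14.276 m.
The ratio reduces to cos 27.3° / cos 75.19° = 0.8886/0.2556 ≈ 3.4764.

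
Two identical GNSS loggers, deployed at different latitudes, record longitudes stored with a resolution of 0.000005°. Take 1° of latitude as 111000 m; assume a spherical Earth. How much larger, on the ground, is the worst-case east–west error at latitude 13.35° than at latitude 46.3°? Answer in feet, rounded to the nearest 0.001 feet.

With a 0.000005° grid the true value lies within half a step, ±0.000005°/2 = ±2.5e-06°, of the stored one.
At 13.35°: 2.5e-06° × 111000 × cos 13.35° = 2.5e-06 × 111000 × 0.9730 ≈ 0.27 m.
At 46.3°: 2.5e-06° × 111000 × cos 46.3° = 2.5e-06 × 111000 × 0.6909 ≈ 0.19172 m.
Difference: 0.27 − 0.19172 = 0.078281 m.
Converting: 0.0782815 m × 3.2808 ft/m ≈ 0.25683 ft.

0.257 feet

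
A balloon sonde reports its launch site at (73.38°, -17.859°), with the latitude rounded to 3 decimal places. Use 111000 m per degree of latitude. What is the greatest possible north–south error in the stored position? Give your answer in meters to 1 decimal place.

Rounding to 3 decimal places leaves the latitude within ±0.0005° of the true value.
North–south distance: 0.0005° × 111000 m/° = 55.5 m.

55.5 meters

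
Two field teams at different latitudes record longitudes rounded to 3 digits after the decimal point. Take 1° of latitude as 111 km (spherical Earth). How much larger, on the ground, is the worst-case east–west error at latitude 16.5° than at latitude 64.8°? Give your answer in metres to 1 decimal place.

29.6 metres

Rounding to 3 decimal places leaves the longitude within ±0.0005° of the true value.
At 16.5°: 0.0005° × 111000 × cos 16.5° = 0.0005 × 111000 × 0.9588 ≈ 53.214 m.
Error at 64.8° = 0.0005° × 111000 × cos 64.8° ≈ 55.5 × 0.4258 = 23.631 m.
Difference: 53.214 − 23.631 = 29.584 m.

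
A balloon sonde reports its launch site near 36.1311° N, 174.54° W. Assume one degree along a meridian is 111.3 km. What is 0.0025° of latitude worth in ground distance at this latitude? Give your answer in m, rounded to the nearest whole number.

278 m

0.0025° × 111300 m/° = 278.25 m.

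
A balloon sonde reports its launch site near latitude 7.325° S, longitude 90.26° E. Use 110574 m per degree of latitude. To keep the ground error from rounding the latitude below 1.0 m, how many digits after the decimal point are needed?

One degree of latitude covers 110574 m.
Rounding to N decimal places gives at most 0.5 × 10⁻ᴺ degrees of error, i.e. 0.5 × 10⁻ᴺ × 110574 m.
Setting 55287 × 10⁻ᴺ ≤ 1.0 gives 10ᴺ ≥ 5.529e+04, i.e. N ≥ 4.74.
At 4 places the error can reach 5.53 m, but 5 places keeps it to 0.553 m.

5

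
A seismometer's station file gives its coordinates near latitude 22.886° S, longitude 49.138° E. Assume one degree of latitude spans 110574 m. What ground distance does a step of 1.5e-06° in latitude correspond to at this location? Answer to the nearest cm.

17 cm

Along a meridian 1.5e-06° is 1.5e-06 × 110574 = 0.165861 m.
That is 0.165861 m = 16.586 cm.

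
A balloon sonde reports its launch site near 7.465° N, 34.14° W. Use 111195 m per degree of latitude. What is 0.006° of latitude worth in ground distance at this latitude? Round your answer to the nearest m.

0.006° × 111195 m/° = 667.17 m.

667 m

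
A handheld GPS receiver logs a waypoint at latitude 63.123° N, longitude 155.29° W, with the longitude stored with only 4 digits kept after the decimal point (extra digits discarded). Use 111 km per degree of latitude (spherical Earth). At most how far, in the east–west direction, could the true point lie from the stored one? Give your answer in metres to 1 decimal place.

5.0 metres

Truncating at 4 decimal places can drop up to a full unit in the last place, so the longitude may be off by as much as 0.0001°.
One degree of longitude at 63.123° is 111000 × cos 63.123° ≈ 111000 × 0.4521 = 50180.5 m.
Maximum E–W displacement: 0.0001 × 50180.5 = 5.01805 m.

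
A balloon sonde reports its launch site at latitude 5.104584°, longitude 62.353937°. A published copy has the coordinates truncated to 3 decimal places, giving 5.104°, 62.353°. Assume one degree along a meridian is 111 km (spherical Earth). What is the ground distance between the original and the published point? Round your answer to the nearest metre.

122 metres

Δlat = 5.104584 − 5.104 = +0.000584°; Δlon = 62.353937 − 62.353 = +0.000937°.
North–south shift: 0.000584 × 111000 = 64.824 m.
East–west at this latitude: 0.000937° × 111000 × cos 5.104° ≈ 0.000937 × 110560 = 103.595 m.
Hypotenuse of the two orthogonal shifts: √(64.824² + 103.595²) = 122.205 m.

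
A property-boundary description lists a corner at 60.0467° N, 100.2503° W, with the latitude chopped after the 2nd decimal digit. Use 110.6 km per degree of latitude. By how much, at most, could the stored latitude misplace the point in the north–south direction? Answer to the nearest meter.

1106 meters

Truncating at 2 decimal places can drop up to a full unit in the last place, so the latitude may be off by as much as 0.01°.
Along the meridian that is 0.01° × 110600 m/° = 1106 m.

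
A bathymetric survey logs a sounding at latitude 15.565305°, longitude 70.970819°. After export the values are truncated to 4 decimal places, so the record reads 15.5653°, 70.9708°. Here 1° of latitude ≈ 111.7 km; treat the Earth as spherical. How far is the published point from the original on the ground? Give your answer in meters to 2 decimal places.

2.12 meters

The latitude changed by +0.000005° and the longitude by +0.000019°.
N–S: 0.000005° × 111700 m/° = 0.5585 m.
E–W at 15.5653°: 0.000019° × 111700 × cos 15.5653° = 0.000019 × 111700 × 0.9633 ≈ 2.04447 m.
Hypotenuse of the two orthogonal shifts: √(0.5585² + 2.04447²) = 2.11938 m.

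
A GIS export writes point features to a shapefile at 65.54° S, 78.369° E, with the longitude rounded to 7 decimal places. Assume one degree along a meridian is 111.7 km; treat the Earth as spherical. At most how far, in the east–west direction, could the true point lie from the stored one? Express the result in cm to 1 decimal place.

Rounding to 7 decimal places leaves the longitude within ±5e-08° of the true value.
Parallels shrink by cos φ, so at 65.54° a degree of longitude is 111700 × 0.4141 ≈ 46250.3 m.
East–west error: 5e-08° × 46250.3 m/° ≈ 0.00231251 m.
That is 0.00231251 m = 0.23125 cm.

0.2 cm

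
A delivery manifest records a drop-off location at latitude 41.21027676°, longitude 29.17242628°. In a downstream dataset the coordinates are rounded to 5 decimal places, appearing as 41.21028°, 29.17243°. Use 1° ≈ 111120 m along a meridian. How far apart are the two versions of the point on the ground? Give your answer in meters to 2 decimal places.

Δlat = 41.21027676 − 41.21028 = -0.00000324°; Δlon = 29.17242628 − 29.17243 = -0.00000372°.
North–south shift: -0.00000324 × 111120 = -0.360029 m.
E–W at 41.2103°: -0.00000372° × 111120 × cos 41.2103° = -0.00000372 × 111120 × 0.7523 ≈ -0.310974 m.
Combined displacement = (0.360029² + 0.310974²)^½ ≈ 0.475737 m.

0.48 meters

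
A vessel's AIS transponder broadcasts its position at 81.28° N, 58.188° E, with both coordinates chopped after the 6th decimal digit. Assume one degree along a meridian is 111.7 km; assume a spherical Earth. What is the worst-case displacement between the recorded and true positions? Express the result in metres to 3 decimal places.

0.113 metres

Truncating at 6 decimal places can drop up to a full unit in the last place, so each coordinate may be off by as much as 1e-06°.
North–south component: 1e-06° × 111700 = 0.1117 m.
East–west component at 81.28°: 1e-06° × 111700 × cos 81.28° ≈ 1e-06 × 16934.4 ≈ 0.0169344 m.
Worst case both components are at the extreme and orthogonal: √(0.1117² + 0.0169344²) ≈ 0.112976 m.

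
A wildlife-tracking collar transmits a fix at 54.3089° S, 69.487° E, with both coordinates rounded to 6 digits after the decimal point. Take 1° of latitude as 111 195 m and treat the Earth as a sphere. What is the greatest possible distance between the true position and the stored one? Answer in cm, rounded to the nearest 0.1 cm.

Rounding to 6 decimal places leaves each coordinate within ±5e-07° of the true value.
North–south component: 5e-07° × 111195 = 0.0555975 m.
East–west component at 54.3089°: 5e-07° × 111195 × cos 54.3089° ≈ 5e-07 × 64872.8 ≈ 0.0324364 m.
Combining orthogonally: (0.0555975² + 0.0324364²)^½ ≈ 0.0643677 m.
That is 0.0643677 m = 6.4368 cm.

6.4 cm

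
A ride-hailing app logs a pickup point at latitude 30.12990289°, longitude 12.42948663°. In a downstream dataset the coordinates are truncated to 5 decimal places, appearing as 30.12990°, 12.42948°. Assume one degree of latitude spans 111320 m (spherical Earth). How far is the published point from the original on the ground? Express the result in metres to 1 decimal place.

Δlat = 30.12990289 − 30.12990 = +0.00000289°; Δlon = 12.42948663 − 12.42948 = +0.00000663°.
N–S: 0.00000289° × 111320 m/° = 0.321715 m.
East–west at this latitude: 0.00000663° × 111320 × cos 30.1299° ≈ 0.00000663 × 96279.5 = 0.638333 m.
Hypotenuse of the two orthogonal shifts: √(0.321715² + 0.638333²) = 0.714821 m.

0.7 metres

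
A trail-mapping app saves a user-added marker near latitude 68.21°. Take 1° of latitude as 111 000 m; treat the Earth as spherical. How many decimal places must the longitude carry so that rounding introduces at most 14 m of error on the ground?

4 decimal places

At 68.21° one degree of longitude covers 111000 × cos 68.21° ≈ 111000 × 0.3712 ≈ 41203.8 m.
With N decimal places the half-ulp bound is 0.5·10⁻ᴺ°, or 0.5·10⁻ᴺ × 41203.8 m on the ground.
Setting 20601.9 × 10⁻ᴺ ≤ 14 gives 10ᴺ ≥ 1472, i.e. N ≥ 3.17.
So 4 decimal places suffice (2.06 m); 3 would allow up to 20.6 m.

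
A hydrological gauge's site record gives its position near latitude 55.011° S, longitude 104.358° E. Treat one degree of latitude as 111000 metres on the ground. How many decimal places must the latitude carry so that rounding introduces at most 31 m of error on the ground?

4

One degree of latitude covers 111000 m.
With N decimal places the half-ulp bound is 0.5·10⁻ᴺ°, or 0.5·10⁻ᴺ × 111000 m on the ground.
Setting 55500 × 10⁻ᴺ ≤ 31 gives 10ᴺ ≥ 1790, i.e. N ≥ 3.25.
N = 3 would give 55.5 m (too coarse); N = 4 gives 5.55 m ≤ 31 m.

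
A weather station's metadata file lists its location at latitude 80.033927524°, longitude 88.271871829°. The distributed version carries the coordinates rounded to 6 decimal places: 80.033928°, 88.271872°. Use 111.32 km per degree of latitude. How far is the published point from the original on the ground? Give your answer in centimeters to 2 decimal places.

Δlat = 80.033927524 − 80.033928 = -0.000000476°; Δlon = 88.271871829 − 88.271872 = -0.000000171°.
N–S: -0.000000476° × 111320 m/° = -0.0529883 m.
E–W at 80.0339°: -0.000000171° × 111320 × cos 80.0339° = -0.000000171 × 111320 × 0.1731 ≈ -0.00329442 m.
Distance: √(0.0529883² + 0.00329442²) ≈ 0.0530906 m.
That is 0.0530906 m = 5.3091 cm.

5.31 centimeters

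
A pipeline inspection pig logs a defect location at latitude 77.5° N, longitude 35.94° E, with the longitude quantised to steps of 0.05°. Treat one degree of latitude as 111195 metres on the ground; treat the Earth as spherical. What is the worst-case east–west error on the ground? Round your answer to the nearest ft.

With a 0.05° grid the true value lies within half a step, ±0.05°/2 = ±0.025°, of the stored one.
One degree of longitude at 77.5° is 111195 × cos 77.5° ≈ 111195 × 0.2164 = 24067 m.
East–west error: 0.025° × 24067 m/° ≈ 601.675 m.
Converting: 601.675 m × 3.2808 ft/m ≈ 1974 ft.

1974 ft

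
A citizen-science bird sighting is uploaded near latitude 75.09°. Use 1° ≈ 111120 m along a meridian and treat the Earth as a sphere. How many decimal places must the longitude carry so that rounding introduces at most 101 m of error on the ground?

At 75.09° one degree of longitude covers 111120 × cos 75.09° ≈ 111120 × 0.2573 ≈ 28591.3 m.
With N decimal places the half-ulp bound is 0.5·10⁻ᴺ°, or 0.5·10⁻ᴺ × 28591.3 m on the ground.
Need 0.5 × 28591.3 × 10⁻ᴺ ≤ 101 → 10⁻ᴺ ≤ 7.065e-03, so N ≥ 2.15.
At 2 places the error can reach 143 m, but 3 places keeps it to 14.3 m.

3 decimal places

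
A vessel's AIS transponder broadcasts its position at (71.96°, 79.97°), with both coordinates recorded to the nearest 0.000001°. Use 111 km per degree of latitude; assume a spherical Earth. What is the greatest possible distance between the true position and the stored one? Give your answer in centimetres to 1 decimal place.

5.8 centimetres

Rounding to 6 decimal places leaves each coordinate within ±5e-07° of the true value.
North–south component: 5e-07° × 111000 = 0.0555 m.
E–W at 71.96°: 5e-07° × 111000 × cos 71.96° = 5e-07 × 111000 × 0.3097 ≈ 0.0171873 m.
The two errors are perpendicular, so the maximum displacement is √(0.0555² + 0.0171873²) ≈ 0.0581004 m.
That is 0.0581004 m = 5.81 cm.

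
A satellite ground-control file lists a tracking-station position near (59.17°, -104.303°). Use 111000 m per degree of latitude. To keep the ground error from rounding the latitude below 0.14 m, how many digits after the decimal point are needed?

One degree of latitude covers 111000 m.
Rounding to N decimal places gives at most 0.5 × 10⁻ᴺ degrees of error, i.e. 0.5 × 10⁻ᴺ × 111000 m.
Setting 55500 × 10⁻ᴺ ≤ 0.14 gives 10ᴺ ≥ 3.964e+05, i.e. N ≥ 5.60.
N = 5 would give 0.555 m (too coarse); N = 6 gives 0.0555 m ≤ 0.14 m.

6 decimal places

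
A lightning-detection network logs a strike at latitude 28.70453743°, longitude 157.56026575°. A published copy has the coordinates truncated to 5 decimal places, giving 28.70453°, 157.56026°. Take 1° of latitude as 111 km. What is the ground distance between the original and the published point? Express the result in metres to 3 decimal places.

0.997 metres

The latitude changed by +0.00000743° and the longitude by +0.00000575°.
North–south shift: 0.00000743 × 111000 = 0.82473 m.
East–west at this latitude: 0.00000575° × 111000 × cos 28.7045° ≈ 0.00000575 × 97359 = 0.559814 m.
Hypotenuse of the two orthogonal shifts: √(0.82473² + 0.559814²) = 0.996781 m.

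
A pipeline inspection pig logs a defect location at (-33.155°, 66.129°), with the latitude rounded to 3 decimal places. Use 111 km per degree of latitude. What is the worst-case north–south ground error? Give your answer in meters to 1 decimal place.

55.5 meters

Rounding to 3 decimal places leaves the latitude within ±0.0005° of the true value.
So the N–S error is at most 0.0005 × 111000 = 55.5 m.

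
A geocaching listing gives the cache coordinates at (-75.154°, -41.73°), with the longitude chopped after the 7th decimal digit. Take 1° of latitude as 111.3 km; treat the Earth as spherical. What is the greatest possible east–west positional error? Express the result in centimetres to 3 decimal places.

Truncating at 7 decimal places can drop up to a full unit in the last place, so the longitude may be off by as much as 1e-07°.
At latitude 75.154° a degree of longitude spans 111300 m × cos 75.154° = 111300 × 0.2562 ≈ 28517.5 m.
So at most 1e-07° × 28517.5 ≈ 0.00285175 m east–west.
That is 0.00285175 m = 0.28517 cm.

0.285 centimetres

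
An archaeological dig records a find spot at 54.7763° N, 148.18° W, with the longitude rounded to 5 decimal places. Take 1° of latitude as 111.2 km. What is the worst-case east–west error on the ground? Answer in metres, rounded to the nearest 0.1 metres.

0.3 metres

Rounding to 5 decimal places leaves the longitude within ±5e-06° of the true value.
Parallels shrink by cos φ, so at 54.7763° a degree of longitude is 111200 × 0.5768 ≈ 64136.9 m.
Maximum E–W displacement: 5e-06 × 64136.9 = 0.320684 m.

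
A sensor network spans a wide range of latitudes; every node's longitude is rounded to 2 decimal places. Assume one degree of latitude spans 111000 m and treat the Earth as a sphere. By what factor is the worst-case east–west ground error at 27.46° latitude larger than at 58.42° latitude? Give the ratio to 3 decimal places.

Rounding to 2 decimal places leaves the longitude within ±0.005° of the true value.
Error at 27.46° = 0.005° × 111000 × cos 27.46° ≈ 555 × 0.8873 = 492.47 m.
At 58.42°: 0.005° × 111000 × cos 58.42° = 0.005 × 111000 × 0.5237 ≈ 290.65 m.
Ratio: 492.47 / 290.65 = cos 27.46° / cos 58.42° ≈ 1.6944.

1.694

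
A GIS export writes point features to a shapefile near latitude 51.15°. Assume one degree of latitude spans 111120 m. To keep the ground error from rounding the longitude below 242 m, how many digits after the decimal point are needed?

3 decimal places

At 51.15° one degree of longitude covers 111120 × cos 51.15° ≈ 111120 × 0.6273 ≈ 69703.8 m.
N decimal places → at most half a unit in the last place, 0.5 × 10⁻ᴺ° = 69703.8/2 × 10⁻ᴺ m.
Setting 34851.9 × 10⁻ᴺ ≤ 242 gives 10ᴺ ≥ 144, i.e. N ≥ 2.16.
At 2 places the error can reach 349 m, but 3 places keeps it to 34.9 m.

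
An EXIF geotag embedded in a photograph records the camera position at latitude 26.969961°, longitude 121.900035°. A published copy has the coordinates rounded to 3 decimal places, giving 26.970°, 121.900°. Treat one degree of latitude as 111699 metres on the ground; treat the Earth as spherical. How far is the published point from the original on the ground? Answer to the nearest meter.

The latitude changed by -0.000039° and the longitude by +0.000035°.
North–south shift: -0.000039 × 111699 = -4.35626 m.
East–west at this latitude: 0.000035° × 111699 × cos 26.97° ≈ 0.000035 × 99551.1 = 3.48429 m.
Hypotenuse of the two orthogonal shifts: √(4.35626² + 3.48429²) = 5.57829 m.

6 meters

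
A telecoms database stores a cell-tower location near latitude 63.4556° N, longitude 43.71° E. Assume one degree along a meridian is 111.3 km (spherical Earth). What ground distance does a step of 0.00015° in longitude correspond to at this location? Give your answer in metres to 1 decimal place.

7.5 metres

One degree of longitude here spans 111300 × cos 63.4556° = 111300 × 0.4469 ≈ 49739 m; 0.00015° of that is 7.46085 m.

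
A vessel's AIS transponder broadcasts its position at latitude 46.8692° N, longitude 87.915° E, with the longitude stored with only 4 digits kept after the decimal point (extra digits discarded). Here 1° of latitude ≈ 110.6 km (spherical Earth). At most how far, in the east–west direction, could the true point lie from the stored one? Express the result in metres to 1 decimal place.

Truncating at 4 decimal places can drop up to a full unit in the last place, so the longitude may be off by as much as 0.0001°.
One degree of longitude at 46.8692° is 110600 × cos 46.8692° ≈ 110600 × 0.6837 = 75613.5 m.
East–west error: 0.0001° × 75613.5 m/° ≈ 7.56135 m.

7.6 metres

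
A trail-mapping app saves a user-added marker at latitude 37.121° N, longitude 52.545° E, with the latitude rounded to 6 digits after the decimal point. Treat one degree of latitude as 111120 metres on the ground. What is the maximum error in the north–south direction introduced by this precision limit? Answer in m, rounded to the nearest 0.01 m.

Rounding to 6 decimal places leaves the latitude within ±5e-07° of the true value.
North–south distance: 5e-07° × 111120 m/° = 0.05556 m.

0.06 m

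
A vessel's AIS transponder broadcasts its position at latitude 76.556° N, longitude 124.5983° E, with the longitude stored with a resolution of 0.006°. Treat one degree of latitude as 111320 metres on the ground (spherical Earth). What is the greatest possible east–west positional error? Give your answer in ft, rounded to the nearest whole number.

With a 0.006° grid the true value lies within half a step, ±0.006°/2 = ±0.003°, of the stored one.
One degree of longitude at 76.556° is 111320 × cos 76.556° ≈ 111320 × 0.2325 = 25881.3 m.
Maximum E–W displacement: 0.003 × 25881.3 = 77.644 m.
In feet: 77.644 m ÷ 0.3048 ≈ 254.74 ft.

255 ft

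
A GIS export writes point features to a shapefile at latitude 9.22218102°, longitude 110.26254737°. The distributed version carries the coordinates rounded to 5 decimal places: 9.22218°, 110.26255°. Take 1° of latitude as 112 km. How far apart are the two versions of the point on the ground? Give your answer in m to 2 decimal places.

0.31 m

Δlat = 9.22218102 − 9.22218 = +0.00000102°; Δlon = 110.26254737 − 110.26255 = -0.00000263°.
N–S: 0.00000102° × 112000 m/° = 0.11424 m.
E–W at 9.22218°: -0.00000263° × 112000 × cos 9.22218° = -0.00000263 × 112000 × 0.9871 ≈ -0.290753 m.
Distance: √(0.11424² + 0.290753²) ≈ 0.312391 m.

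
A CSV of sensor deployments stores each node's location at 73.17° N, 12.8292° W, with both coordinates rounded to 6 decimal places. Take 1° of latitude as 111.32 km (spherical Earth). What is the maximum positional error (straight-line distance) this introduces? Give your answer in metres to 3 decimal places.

Rounding to 6 decimal places leaves each coordinate within ±5e-07° of the true value.
North–south component: 5e-07° × 111320 = 0.05566 m.
Longitude error → 5e-07 × 111320 × cos 73.17° = 5e-07 × 111320 × 0.2895 ≈ 0.0161154 m.
Combining orthogonally: (0.05566² + 0.0161154²)^½ ≈ 0.057946 m.

0.058 metres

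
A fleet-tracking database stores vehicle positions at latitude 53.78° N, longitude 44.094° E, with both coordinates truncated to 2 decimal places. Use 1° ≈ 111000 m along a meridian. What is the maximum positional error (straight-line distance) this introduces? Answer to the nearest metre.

1289 metres

Truncating at 2 decimal places can drop up to a full unit in the last place, so each coordinate may be off by as much as 0.01°.
North–south component: 0.01° × 111000 = 1110 m.
Longitude error → 0.01 × 111000 × cos 53.78° = 0.01 × 111000 × 0.5909 ≈ 655.885 m.
Combining orthogonally: (1110² + 655.885²)^½ ≈ 1289.3 m.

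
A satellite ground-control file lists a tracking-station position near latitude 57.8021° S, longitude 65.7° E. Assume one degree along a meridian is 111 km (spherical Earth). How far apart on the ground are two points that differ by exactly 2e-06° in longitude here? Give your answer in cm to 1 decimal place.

11.8 cm

2e-06° of longitude at 57.8021° is 2e-06 × 111000 × cos 57.8021° ≈ 2e-06 × 59145.8 = 0.118292 m.
That is 0.118292 m = 11.829 cm.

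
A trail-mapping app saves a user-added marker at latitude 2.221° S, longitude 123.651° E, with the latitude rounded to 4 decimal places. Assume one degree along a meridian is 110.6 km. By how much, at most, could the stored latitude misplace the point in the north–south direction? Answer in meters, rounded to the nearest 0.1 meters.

Rounding to 4 decimal places leaves the latitude within ±5e-05° of the true value.
North–south distance: 5e-05° × 110600 m/° = 5.53 m.

5.5 meters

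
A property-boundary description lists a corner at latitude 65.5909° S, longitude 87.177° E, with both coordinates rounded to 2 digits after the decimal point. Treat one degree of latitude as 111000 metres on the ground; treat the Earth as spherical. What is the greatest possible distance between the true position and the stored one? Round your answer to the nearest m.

Rounding to 2 decimal places leaves each coordinate within ±0.005° of the true value.
N–S: 0.005° × 111000 m/° = 555 m.
Longitude error → 0.005 × 111000 × cos 65.5909° = 0.005 × 111000 × 0.4132 ≈ 229.353 m.
Combining orthogonally: (555² + 229.353²)^½ ≈ 600.523 m.

601 m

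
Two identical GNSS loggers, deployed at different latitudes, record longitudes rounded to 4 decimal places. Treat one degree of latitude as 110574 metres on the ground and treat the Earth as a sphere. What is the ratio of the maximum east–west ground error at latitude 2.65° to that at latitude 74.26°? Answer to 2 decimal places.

Rounding to 4 decimal places leaves the longitude within ±5e-05° of the true value.
At 2.65°: 5e-05° × 110574 × cos 2.65° = 5e-05 × 110574 × 0.9989 ≈ 5.5228 m.
At 74.26°: 5e-05° × 110574 × cos 74.26° = 5e-05 × 110574 × 0.2713 ≈ 1.4998 m.
Ratio: 5.5228 / 1.4998 = cos 2.65° / cos 74.26° ≈ 3.6824.

3.68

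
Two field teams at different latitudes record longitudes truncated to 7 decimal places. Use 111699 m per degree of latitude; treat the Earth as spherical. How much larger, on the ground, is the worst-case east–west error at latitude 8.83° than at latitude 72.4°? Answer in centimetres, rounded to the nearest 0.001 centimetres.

0.766 centimetres

Truncating at 7 decimal places can drop up to a full unit in the last place, so the longitude may be off by as much as 1e-07°.
At 8.83°: 1e-07° × 111699 × cos 8.83° = 1e-07 × 111699 × 0.9881 ≈ 0.011038 m.
Error at 72.4° = 1e-07° × 111699 × cos 72.4° ≈ 0.01117 × 0.3024 = 0.0033774 m.
So the lower-latitude error exceeds the higher by 0.011038 − 0.0033774 = 0.0076601 m.
That is 0.00766007 m = 0.76601 cm.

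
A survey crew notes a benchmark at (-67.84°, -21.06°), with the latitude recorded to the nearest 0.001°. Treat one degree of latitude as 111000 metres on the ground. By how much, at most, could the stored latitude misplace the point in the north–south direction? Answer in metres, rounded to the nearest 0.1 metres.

Rounding to 3 decimal places leaves the latitude within ±0.0005° of the true value.
So the N–S error is at most 0.0005 × 111000 = 55.5 m.

55.5 metres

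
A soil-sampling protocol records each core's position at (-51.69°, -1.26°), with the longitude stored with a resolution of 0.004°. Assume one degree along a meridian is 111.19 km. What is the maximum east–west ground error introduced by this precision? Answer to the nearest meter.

With a 0.004° grid the true value lies within half a step, ±0.004°/2 = ±0.002°, of the stored one.
One degree of longitude at 51.69° is 111190 × cos 51.69° ≈ 111190 × 0.6199 = 68928.5 m.
So at most 0.002° × 68928.5 ≈ 137.857 m east–west.

138 meters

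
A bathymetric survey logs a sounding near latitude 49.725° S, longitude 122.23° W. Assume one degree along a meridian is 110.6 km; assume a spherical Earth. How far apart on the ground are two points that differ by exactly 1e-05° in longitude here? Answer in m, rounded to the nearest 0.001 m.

0.715 m

At 49.725° a degree of longitude is 110600 × cos 49.725° ≈ 71498.1 m, so 1e-05° corresponds to 0.714981 m.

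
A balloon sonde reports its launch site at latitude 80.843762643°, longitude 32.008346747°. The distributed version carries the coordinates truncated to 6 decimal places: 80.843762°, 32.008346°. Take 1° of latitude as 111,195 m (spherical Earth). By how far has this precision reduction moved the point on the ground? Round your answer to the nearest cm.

The latitude changed by +0.000000643° and the longitude by +0.000000747°.
North–south shift: 0.000000643 × 111195 = 0.0714984 m.
East–west at this latitude: 0.000000747° × 111195 × cos 80.8438° ≈ 0.000000747 × 17694.1 = 0.0132175 m.
Distance: √(0.0714984² + 0.0132175²) ≈ 0.0727098 m.
That is 0.0727098 m = 7.271 cm.

7 cm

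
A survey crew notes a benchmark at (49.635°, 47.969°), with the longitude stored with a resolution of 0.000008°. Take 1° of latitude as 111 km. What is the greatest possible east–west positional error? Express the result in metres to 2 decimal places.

With a 0.000008° grid the true value lies within half a step, ±0.000008°/2 = ±4e-06°, of the stored one.
One degree of longitude at 49.635° is 111000 × cos 49.635° ≈ 111000 × 0.6477 = 71889.7 m.
East–west error: 4e-06° × 71889.7 m/° ≈ 0.287559 m.

0.29 metres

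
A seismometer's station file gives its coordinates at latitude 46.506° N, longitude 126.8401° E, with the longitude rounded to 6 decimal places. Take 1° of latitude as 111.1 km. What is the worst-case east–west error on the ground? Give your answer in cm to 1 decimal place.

Rounding to 6 decimal places leaves the longitude within ±5e-07° of the true value.
Parallels shrink by cos φ, so at 46.506° a degree of longitude is 111100 × 0.6883 ≈ 76467.8 m.
Maximum E–W displacement: 5e-07 × 76467.8 = 0.0382339 m.
That is 0.0382339 m = 3.8234 cm.

3.8 cm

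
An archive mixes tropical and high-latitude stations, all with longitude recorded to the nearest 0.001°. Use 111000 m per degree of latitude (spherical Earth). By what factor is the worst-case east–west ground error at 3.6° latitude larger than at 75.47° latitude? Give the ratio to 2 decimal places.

3.98

Rounding to 3 decimal places leaves the longitude within ±0.0005° of the true value.
Error at 3.6° = 0.0005° × 111000 × cos 3.6° ≈ 55.5 × 0.9980 = 55.39 m.
At 75.47°: 0.0005° × 111000 × cos 75.47° = 0.0005 × 111000 × 0.2509 ≈ 13.924 m.
Ratio: 55.39 / 13.924 = cos 3.6° / cos 75.47° ≈ 3.9780.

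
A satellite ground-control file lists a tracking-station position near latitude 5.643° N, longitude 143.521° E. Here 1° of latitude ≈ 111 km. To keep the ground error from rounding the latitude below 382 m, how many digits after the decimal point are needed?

One degree of latitude covers 111000 m.
Rounding to N decimal places gives at most 0.5 × 10⁻ᴺ degrees of error, i.e. 0.5 × 10⁻ᴺ × 111000 m.
Setting 55500 × 10⁻ᴺ ≤ 382 gives 10ᴺ ≥ 145.3, i.e. N ≥ 2.16.
At 2 places the error can reach 555 m, but 3 places keeps it to 55.5 m.

3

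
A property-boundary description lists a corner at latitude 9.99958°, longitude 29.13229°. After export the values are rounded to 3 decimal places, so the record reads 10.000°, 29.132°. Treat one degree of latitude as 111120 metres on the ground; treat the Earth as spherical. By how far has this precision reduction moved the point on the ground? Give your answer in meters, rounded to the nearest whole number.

56 meters

Δlat = 9.99958 − 10.000 = -0.00042°; Δlon = 29.13229 − 29.132 = +0.00029°.
N–S: -0.00042° × 111120 m/° = -46.6704 m.
E–W at 10°: 0.00029° × 111120 × cos 10° = 0.00029 × 111120 × 0.9848 ≈ 31.7352 m.
Combined displacement = (46.6704² + 31.7352²)^½ ≈ 56.438 m.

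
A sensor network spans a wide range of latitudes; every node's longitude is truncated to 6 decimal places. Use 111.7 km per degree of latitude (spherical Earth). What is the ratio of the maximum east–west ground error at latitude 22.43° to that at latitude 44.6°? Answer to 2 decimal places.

1.30

Truncating at 6 decimal places can drop up to a full unit in the last place, so the longitude may be off by as much as 1e-06°.
At 22.43°: 1e-06° × 111700 × cos 22.43° = 1e-06 × 111700 × 0.9243 ≈ 0.10325 m.
Error at 44.6° = 1e-06° × 111700 × cos 44.6° ≈ 0.1117 × 0.7120 = 0.079533 m.
Ratio: 0.10325 / 0.079533 = cos 22.43° / cos 44.6° ≈ 1.2982.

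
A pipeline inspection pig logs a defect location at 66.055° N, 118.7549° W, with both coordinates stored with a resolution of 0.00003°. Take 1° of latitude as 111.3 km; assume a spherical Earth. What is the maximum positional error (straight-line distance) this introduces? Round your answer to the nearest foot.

With a 0.00003° grid the true value lies within half a step, ±0.00003°/2 = ±1.5e-05°, of the stored one.
N–S: 1.5e-05° × 111300 m/° = 1.6695 m.
Longitude error → 1.5e-05 × 111300 × cos 66.055° = 1.5e-05 × 111300 × 0.4059 ≈ 0.677582 m.
The two errors are perpendicular, so the maximum displacement is √(1.6695² + 0.677582²) ≈ 1.80176 m.
Converting: 1.80176 m × 3.2808 ft/m ≈ 5.9113 ft.

6 feet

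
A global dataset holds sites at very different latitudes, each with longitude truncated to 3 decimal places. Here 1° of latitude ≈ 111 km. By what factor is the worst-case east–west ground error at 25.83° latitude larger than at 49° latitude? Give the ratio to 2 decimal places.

1.37

Truncating at 3 decimal places can drop up to a full unit in the last place, so the longitude may be off by as much as 0.001°.
At 25.83°: 0.001° × 111000 × cos 25.83° = 0.001 × 111000 × 0.9001 ≈ 99.91 m.
Error at 49° = 0.001° × 111000 × cos 49° ≈ 111 × 0.6561 = 72.823 m.
The ratio reduces to cos 25.83° / cos 49° = 0.9001/0.6561 ≈ 1.3720.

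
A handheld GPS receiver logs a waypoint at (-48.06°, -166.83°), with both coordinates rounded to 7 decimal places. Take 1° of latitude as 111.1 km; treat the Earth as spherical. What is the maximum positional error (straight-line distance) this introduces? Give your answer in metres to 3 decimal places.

Rounding to 7 decimal places leaves each coordinate within ±5e-08° of the true value.
N–S: 5e-08° × 111100 m/° = 0.005555 m.
E–W at 48.06°: 5e-08° × 111100 × cos 48.06° = 5e-08 × 111100 × 0.6684 ≈ 0.0037127 m.
Worst case both components are at the extreme and orthogonal: √(0.005555² + 0.0037127²) ≈ 0.00668148 m.

0.007 metres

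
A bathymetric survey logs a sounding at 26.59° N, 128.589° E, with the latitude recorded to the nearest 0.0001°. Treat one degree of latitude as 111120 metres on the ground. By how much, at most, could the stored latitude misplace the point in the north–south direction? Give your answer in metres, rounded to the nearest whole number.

6 metres

Rounding to 4 decimal places leaves the latitude within ±5e-05° of the true value.
North–south distance: 5e-05° × 111120 m/° = 5.556 m.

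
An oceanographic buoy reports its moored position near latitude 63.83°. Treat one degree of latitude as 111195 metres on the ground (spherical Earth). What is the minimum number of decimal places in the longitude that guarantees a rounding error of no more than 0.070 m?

At 63.83° one degree of longitude covers 111195 × cos 63.83° ≈ 111195 × 0.4410 ≈ 49041 m.
N decimal places → at most half a unit in the last place, 0.5 × 10⁻ᴺ° = 49041/2 × 10⁻ᴺ m.
Need 0.5 × 49041 × 10⁻ᴺ ≤ 0.070 → 10⁻ᴺ ≤ 2.855e-06, so N ≥ 5.54.
So 6 decimal places suffice (0.0245 m); 5 would allow up to 0.245 m.

6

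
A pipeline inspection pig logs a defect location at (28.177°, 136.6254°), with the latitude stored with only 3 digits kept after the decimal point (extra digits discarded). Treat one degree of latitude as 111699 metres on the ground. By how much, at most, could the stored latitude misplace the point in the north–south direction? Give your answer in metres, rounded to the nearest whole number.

Truncating at 3 decimal places can drop up to a full unit in the last place, so the latitude may be off by as much as 0.001°.
Along the meridian that is 0.001° × 111699 m/° = 111.699 m.

112 metres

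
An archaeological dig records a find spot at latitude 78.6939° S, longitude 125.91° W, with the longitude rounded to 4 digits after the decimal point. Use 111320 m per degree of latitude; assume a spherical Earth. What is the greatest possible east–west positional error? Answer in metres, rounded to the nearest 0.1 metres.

Rounding to 4 decimal places leaves the longitude within ±5e-05° of the true value.
At latitude 78.6939° a degree of longitude spans 111320 m × cos 78.6939° = 111320 × 0.1961 ≈ 21824.3 m.
So at most 5e-05° × 21824.3 ≈ 1.09122 m east–west.

1.1 metres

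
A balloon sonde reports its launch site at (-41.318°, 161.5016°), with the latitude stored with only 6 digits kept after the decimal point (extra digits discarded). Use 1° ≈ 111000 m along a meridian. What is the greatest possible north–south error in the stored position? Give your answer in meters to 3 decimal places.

0.111 meters

Truncating at 6 decimal places can drop up to a full unit in the last place, so the latitude may be off by as much as 1e-06°.
Along the meridian that is 1e-06° × 111000 m/° = 0.111 m.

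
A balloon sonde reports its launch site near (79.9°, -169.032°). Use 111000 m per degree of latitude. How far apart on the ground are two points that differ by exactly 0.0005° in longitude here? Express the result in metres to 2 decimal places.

9.73 metres

0.0005° of longitude at 79.9° is 0.0005 × 111000 × cos 79.9° ≈ 0.0005 × 19465.7 = 9.73285 m.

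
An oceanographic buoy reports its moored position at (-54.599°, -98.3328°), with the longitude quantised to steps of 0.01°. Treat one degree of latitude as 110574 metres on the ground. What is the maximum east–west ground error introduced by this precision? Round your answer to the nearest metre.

320 metres

With a 0.01° grid the true value lies within half a step, ±0.01°/2 = ±0.005°, of the stored one.
One degree of longitude at 54.599° is 110574 × cos 54.599° ≈ 110574 × 0.5793 = 64055 m.
East–west error: 0.005° × 64055 m/° ≈ 320.275 m.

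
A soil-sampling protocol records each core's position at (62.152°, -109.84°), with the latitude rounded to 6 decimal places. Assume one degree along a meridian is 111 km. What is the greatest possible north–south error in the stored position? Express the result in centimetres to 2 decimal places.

5.55 centimetres

Rounding to 6 decimal places leaves the latitude within ±5e-07° of the true value.
So the N–S error is at most 5e-07 × 111000 = 0.0555 m.
That is 0.0555 m = 5.55 cm.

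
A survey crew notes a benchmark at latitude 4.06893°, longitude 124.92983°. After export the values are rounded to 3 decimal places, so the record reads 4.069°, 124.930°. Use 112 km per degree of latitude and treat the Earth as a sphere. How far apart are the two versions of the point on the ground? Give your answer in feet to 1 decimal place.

67.4 feet

Δlat = 4.06893 − 4.069 = -0.00007°; Δlon = 124.92983 − 124.930 = -0.00017°.
N–S: -0.00007° × 112000 m/° = -7.84 m.
E–W at 4.069°: -0.00017° × 112000 × cos 4.069° = -0.00017 × 112000 × 0.9975 ≈ -18.992 m.
Hypotenuse of the two orthogonal shifts: √(7.84² + 18.992²) = 20.5466 m.
In feet: 20.5466 m ÷ 0.3048 ≈ 67.41 ft.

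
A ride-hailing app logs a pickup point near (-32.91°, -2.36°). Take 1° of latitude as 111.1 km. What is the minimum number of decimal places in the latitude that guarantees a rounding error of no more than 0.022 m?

7 decimal places

One degree of latitude covers 111100 m.
With N decimal places the half-ulp bound is 0.5·10⁻ᴺ°, or 0.5·10⁻ᴺ × 111100 m on the ground.
Setting 55550 × 10⁻ᴺ ≤ 0.022 gives 10ᴺ ≥ 2.525e+06, i.e. N ≥ 6.40.
N = 6 would give 0.0555 m (too coarse); N = 7 gives 0.00556 m ≤ 0.022 m.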